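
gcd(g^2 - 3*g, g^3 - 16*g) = g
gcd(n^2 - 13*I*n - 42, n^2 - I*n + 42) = n - 7*I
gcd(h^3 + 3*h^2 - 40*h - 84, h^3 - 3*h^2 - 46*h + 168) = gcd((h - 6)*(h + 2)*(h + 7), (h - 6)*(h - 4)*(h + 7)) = h^2 + h - 42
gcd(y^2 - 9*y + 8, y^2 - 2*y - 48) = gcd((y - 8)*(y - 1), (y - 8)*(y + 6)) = y - 8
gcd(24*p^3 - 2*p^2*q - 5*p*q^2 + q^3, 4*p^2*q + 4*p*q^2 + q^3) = 2*p + q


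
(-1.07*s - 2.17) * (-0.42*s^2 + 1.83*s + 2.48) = 0.4494*s^3 - 1.0467*s^2 - 6.6247*s - 5.3816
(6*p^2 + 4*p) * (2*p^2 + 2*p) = 12*p^4 + 20*p^3 + 8*p^2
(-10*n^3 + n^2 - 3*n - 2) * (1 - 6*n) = 60*n^4 - 16*n^3 + 19*n^2 + 9*n - 2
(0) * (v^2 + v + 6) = 0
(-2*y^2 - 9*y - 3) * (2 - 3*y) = 6*y^3 + 23*y^2 - 9*y - 6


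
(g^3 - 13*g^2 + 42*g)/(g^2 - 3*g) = (g^2 - 13*g + 42)/(g - 3)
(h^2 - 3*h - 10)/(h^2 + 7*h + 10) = (h - 5)/(h + 5)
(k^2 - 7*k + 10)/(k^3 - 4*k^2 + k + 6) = (k - 5)/(k^2 - 2*k - 3)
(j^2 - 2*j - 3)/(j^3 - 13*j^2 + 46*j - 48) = (j + 1)/(j^2 - 10*j + 16)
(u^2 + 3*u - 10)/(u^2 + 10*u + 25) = (u - 2)/(u + 5)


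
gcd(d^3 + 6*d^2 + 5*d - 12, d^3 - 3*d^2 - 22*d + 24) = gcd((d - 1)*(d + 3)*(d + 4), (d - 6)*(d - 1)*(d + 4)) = d^2 + 3*d - 4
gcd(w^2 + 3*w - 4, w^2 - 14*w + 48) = 1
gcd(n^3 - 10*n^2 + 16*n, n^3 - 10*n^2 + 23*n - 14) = n - 2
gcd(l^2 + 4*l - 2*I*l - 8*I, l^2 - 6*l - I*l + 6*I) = 1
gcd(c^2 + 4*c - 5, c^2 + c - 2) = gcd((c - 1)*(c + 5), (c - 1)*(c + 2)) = c - 1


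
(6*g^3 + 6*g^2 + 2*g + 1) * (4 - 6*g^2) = -36*g^5 - 36*g^4 + 12*g^3 + 18*g^2 + 8*g + 4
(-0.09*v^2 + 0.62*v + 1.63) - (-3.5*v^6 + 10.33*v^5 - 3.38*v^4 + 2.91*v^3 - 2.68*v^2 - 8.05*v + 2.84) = 3.5*v^6 - 10.33*v^5 + 3.38*v^4 - 2.91*v^3 + 2.59*v^2 + 8.67*v - 1.21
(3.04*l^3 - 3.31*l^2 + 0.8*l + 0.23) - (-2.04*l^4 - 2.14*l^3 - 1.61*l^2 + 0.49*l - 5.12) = 2.04*l^4 + 5.18*l^3 - 1.7*l^2 + 0.31*l + 5.35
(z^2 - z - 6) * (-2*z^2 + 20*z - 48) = -2*z^4 + 22*z^3 - 56*z^2 - 72*z + 288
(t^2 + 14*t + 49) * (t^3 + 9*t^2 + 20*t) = t^5 + 23*t^4 + 195*t^3 + 721*t^2 + 980*t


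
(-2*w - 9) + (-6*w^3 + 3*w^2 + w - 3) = -6*w^3 + 3*w^2 - w - 12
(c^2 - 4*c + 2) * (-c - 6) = -c^3 - 2*c^2 + 22*c - 12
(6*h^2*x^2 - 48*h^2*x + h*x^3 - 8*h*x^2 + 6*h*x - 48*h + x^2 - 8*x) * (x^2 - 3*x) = 6*h^2*x^4 - 66*h^2*x^3 + 144*h^2*x^2 + h*x^5 - 11*h*x^4 + 30*h*x^3 - 66*h*x^2 + 144*h*x + x^4 - 11*x^3 + 24*x^2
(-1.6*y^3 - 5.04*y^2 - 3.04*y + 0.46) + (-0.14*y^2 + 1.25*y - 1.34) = -1.6*y^3 - 5.18*y^2 - 1.79*y - 0.88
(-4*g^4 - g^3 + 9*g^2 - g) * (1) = -4*g^4 - g^3 + 9*g^2 - g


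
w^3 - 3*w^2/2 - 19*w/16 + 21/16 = (w - 7/4)*(w - 3/4)*(w + 1)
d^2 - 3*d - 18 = (d - 6)*(d + 3)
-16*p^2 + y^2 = (-4*p + y)*(4*p + y)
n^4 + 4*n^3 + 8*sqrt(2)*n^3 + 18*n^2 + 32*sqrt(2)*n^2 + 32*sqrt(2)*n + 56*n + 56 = (n + 2)^2*(n + sqrt(2))*(n + 7*sqrt(2))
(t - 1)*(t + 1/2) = t^2 - t/2 - 1/2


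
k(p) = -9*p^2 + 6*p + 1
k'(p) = 6 - 18*p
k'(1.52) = -21.36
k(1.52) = -10.67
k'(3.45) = -56.10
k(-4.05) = -170.92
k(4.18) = -131.17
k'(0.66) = -5.88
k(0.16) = 1.73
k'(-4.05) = 78.90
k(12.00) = -1223.00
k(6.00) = -287.00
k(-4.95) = -249.22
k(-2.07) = -49.98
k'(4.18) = -69.24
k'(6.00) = -102.00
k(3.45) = -85.42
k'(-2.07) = 43.26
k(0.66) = 1.04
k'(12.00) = -210.00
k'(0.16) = 3.12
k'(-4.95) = 95.10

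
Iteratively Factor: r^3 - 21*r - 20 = (r + 4)*(r^2 - 4*r - 5) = (r + 1)*(r + 4)*(r - 5)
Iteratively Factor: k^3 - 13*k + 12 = (k - 1)*(k^2 + k - 12) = (k - 3)*(k - 1)*(k + 4)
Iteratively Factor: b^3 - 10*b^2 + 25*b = (b)*(b^2 - 10*b + 25) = b*(b - 5)*(b - 5)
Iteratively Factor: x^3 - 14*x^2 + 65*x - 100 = (x - 5)*(x^2 - 9*x + 20) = (x - 5)*(x - 4)*(x - 5)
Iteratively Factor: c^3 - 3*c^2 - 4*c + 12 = (c - 3)*(c^2 - 4) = (c - 3)*(c - 2)*(c + 2)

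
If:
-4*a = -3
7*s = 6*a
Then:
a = 3/4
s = 9/14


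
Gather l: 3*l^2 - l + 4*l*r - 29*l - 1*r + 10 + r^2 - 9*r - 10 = 3*l^2 + l*(4*r - 30) + r^2 - 10*r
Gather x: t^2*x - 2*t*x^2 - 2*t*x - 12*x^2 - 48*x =x^2*(-2*t - 12) + x*(t^2 - 2*t - 48)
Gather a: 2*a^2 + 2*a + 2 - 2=2*a^2 + 2*a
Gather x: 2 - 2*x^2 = 2 - 2*x^2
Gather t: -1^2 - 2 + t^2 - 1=t^2 - 4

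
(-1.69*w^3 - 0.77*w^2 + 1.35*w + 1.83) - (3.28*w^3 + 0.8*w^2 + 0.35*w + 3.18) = -4.97*w^3 - 1.57*w^2 + 1.0*w - 1.35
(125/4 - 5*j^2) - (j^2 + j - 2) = -6*j^2 - j + 133/4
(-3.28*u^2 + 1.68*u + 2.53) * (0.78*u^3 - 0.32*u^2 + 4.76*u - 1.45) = -2.5584*u^5 + 2.36*u^4 - 14.177*u^3 + 11.9432*u^2 + 9.6068*u - 3.6685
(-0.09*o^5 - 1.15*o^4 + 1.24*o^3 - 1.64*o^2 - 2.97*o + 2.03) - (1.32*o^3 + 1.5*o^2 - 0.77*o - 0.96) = -0.09*o^5 - 1.15*o^4 - 0.0800000000000001*o^3 - 3.14*o^2 - 2.2*o + 2.99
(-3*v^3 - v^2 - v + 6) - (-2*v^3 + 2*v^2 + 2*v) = -v^3 - 3*v^2 - 3*v + 6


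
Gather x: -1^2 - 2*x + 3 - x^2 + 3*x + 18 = -x^2 + x + 20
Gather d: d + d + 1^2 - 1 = 2*d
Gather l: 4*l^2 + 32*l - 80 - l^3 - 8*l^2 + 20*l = -l^3 - 4*l^2 + 52*l - 80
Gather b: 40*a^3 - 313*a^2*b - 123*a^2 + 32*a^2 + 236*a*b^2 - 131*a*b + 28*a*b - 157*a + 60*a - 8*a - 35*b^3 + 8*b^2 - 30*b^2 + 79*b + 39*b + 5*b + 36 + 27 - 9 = 40*a^3 - 91*a^2 - 105*a - 35*b^3 + b^2*(236*a - 22) + b*(-313*a^2 - 103*a + 123) + 54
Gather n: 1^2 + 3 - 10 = -6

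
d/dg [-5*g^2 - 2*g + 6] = -10*g - 2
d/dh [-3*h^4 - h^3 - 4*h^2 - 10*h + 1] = -12*h^3 - 3*h^2 - 8*h - 10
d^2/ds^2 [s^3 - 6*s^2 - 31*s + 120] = 6*s - 12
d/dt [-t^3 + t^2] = t*(2 - 3*t)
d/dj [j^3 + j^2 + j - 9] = 3*j^2 + 2*j + 1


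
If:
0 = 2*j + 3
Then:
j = -3/2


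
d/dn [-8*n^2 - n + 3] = -16*n - 1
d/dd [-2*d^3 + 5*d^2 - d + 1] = -6*d^2 + 10*d - 1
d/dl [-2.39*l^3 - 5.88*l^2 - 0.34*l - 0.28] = -7.17*l^2 - 11.76*l - 0.34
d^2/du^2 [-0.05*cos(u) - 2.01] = 0.05*cos(u)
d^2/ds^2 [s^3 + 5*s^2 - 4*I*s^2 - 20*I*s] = 6*s + 10 - 8*I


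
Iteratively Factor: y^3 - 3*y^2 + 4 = (y - 2)*(y^2 - y - 2) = (y - 2)^2*(y + 1)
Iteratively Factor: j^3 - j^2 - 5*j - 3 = (j - 3)*(j^2 + 2*j + 1) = (j - 3)*(j + 1)*(j + 1)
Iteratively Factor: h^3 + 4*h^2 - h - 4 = (h - 1)*(h^2 + 5*h + 4) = (h - 1)*(h + 1)*(h + 4)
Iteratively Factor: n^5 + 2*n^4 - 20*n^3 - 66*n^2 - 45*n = (n + 3)*(n^4 - n^3 - 17*n^2 - 15*n) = (n + 3)^2*(n^3 - 4*n^2 - 5*n) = (n - 5)*(n + 3)^2*(n^2 + n) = n*(n - 5)*(n + 3)^2*(n + 1)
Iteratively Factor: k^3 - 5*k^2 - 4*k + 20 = (k + 2)*(k^2 - 7*k + 10) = (k - 2)*(k + 2)*(k - 5)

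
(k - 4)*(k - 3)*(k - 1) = k^3 - 8*k^2 + 19*k - 12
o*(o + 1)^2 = o^3 + 2*o^2 + o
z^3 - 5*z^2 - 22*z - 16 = (z - 8)*(z + 1)*(z + 2)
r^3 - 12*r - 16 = (r - 4)*(r + 2)^2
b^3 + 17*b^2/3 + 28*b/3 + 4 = (b + 2/3)*(b + 2)*(b + 3)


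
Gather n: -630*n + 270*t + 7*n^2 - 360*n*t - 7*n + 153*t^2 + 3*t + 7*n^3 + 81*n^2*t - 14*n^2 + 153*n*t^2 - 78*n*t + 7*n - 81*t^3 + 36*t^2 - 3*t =7*n^3 + n^2*(81*t - 7) + n*(153*t^2 - 438*t - 630) - 81*t^3 + 189*t^2 + 270*t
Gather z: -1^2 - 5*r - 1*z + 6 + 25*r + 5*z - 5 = 20*r + 4*z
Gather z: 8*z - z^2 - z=-z^2 + 7*z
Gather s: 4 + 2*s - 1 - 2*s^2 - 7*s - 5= -2*s^2 - 5*s - 2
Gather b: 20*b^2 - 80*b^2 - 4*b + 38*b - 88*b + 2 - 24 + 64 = -60*b^2 - 54*b + 42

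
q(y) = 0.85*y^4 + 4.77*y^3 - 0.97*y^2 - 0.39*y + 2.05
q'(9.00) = 3619.86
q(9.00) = 8974.15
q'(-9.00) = -1302.42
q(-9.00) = 2026.51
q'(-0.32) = 1.58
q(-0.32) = 1.93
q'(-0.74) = 7.50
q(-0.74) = 0.13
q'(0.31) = 0.49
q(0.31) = 1.99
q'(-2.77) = 42.52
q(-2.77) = -55.65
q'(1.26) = 26.69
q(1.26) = 11.70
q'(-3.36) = 38.71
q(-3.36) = -80.19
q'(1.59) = 46.37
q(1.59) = 23.58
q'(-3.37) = 38.54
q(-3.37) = -80.58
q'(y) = 3.4*y^3 + 14.31*y^2 - 1.94*y - 0.39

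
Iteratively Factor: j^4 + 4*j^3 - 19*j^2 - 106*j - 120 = (j + 4)*(j^3 - 19*j - 30) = (j - 5)*(j + 4)*(j^2 + 5*j + 6) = (j - 5)*(j + 3)*(j + 4)*(j + 2)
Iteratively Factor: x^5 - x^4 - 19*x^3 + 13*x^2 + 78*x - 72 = (x - 1)*(x^4 - 19*x^2 - 6*x + 72) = (x - 2)*(x - 1)*(x^3 + 2*x^2 - 15*x - 36) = (x - 2)*(x - 1)*(x + 3)*(x^2 - x - 12) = (x - 4)*(x - 2)*(x - 1)*(x + 3)*(x + 3)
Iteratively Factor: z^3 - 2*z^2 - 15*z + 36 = (z - 3)*(z^2 + z - 12) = (z - 3)*(z + 4)*(z - 3)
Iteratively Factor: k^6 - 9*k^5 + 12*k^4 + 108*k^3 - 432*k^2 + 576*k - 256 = (k + 4)*(k^5 - 13*k^4 + 64*k^3 - 148*k^2 + 160*k - 64) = (k - 1)*(k + 4)*(k^4 - 12*k^3 + 52*k^2 - 96*k + 64) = (k - 2)*(k - 1)*(k + 4)*(k^3 - 10*k^2 + 32*k - 32) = (k - 4)*(k - 2)*(k - 1)*(k + 4)*(k^2 - 6*k + 8) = (k - 4)^2*(k - 2)*(k - 1)*(k + 4)*(k - 2)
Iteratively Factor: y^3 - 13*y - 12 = (y + 1)*(y^2 - y - 12) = (y - 4)*(y + 1)*(y + 3)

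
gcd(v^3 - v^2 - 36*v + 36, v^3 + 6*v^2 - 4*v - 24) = v + 6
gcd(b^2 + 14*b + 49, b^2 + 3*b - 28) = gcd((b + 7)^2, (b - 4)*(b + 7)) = b + 7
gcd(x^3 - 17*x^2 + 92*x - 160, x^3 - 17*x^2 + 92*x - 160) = x^3 - 17*x^2 + 92*x - 160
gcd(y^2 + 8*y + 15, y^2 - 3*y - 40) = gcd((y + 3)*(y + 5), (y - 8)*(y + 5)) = y + 5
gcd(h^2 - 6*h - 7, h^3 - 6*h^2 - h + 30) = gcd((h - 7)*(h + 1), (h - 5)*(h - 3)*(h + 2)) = 1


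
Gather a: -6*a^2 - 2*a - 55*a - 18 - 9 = -6*a^2 - 57*a - 27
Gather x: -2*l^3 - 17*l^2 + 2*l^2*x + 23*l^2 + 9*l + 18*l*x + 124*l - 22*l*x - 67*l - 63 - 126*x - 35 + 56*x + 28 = -2*l^3 + 6*l^2 + 66*l + x*(2*l^2 - 4*l - 70) - 70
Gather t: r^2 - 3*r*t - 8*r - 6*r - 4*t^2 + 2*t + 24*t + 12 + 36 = r^2 - 14*r - 4*t^2 + t*(26 - 3*r) + 48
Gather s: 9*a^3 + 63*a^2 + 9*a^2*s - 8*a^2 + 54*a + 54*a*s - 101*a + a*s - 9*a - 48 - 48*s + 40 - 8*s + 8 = 9*a^3 + 55*a^2 - 56*a + s*(9*a^2 + 55*a - 56)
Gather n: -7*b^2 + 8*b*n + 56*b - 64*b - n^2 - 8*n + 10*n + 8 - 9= -7*b^2 - 8*b - n^2 + n*(8*b + 2) - 1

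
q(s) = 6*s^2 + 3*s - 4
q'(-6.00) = -69.00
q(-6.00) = 194.00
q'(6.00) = 75.00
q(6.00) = 230.00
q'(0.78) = 12.36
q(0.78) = 1.99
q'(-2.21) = -23.52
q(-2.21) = 18.67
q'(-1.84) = -19.08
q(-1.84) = 10.79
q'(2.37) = 31.44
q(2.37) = 36.81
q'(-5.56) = -63.72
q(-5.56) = 164.80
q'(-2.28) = -24.36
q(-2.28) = 20.35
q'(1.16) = 16.92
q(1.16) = 7.55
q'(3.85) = 49.20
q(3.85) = 96.48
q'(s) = 12*s + 3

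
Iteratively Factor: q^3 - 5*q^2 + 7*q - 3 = (q - 3)*(q^2 - 2*q + 1) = (q - 3)*(q - 1)*(q - 1)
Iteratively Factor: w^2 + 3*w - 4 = (w - 1)*(w + 4)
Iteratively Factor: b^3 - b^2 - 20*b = (b + 4)*(b^2 - 5*b) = b*(b + 4)*(b - 5)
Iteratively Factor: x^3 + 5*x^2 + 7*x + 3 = (x + 1)*(x^2 + 4*x + 3) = (x + 1)^2*(x + 3)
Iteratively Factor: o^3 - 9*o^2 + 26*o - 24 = (o - 2)*(o^2 - 7*o + 12) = (o - 3)*(o - 2)*(o - 4)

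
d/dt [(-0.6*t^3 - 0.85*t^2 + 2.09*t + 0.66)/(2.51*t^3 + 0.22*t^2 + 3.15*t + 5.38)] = (8.88178419700125e-16*t^5 + 2.0015*t^4 - 14.2718*t^3 - 17.7911*t^2 - 9.4364*t + 9.1652)/(6.3001*t^6 + 1.1044*t^5 + 15.8614*t^4 + 28.3936*t^3 + 12.2897*t^2 + 33.894*t + 28.9444)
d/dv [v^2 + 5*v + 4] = 2*v + 5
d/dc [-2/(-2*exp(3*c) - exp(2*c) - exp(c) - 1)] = (-12*exp(2*c) - 4*exp(c) - 2)*exp(c)/(2*exp(3*c) + exp(2*c) + exp(c) + 1)^2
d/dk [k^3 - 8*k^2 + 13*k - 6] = 3*k^2 - 16*k + 13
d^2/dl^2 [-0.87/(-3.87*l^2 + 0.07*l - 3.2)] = (-26.059806*l^2 + 0.471366*l + 0.87*(7.74*l - 0.07)*(15.48*l - 0.14) - 21.54816)/(3.87*l^2 - 0.07*l + 3.2)^3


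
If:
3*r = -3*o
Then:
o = -r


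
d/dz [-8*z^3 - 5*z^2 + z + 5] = -24*z^2 - 10*z + 1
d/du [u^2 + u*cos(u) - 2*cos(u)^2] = -u*sin(u) + 2*u + 2*sin(2*u) + cos(u)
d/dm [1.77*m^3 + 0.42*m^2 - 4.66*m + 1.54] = 5.31*m^2 + 0.84*m - 4.66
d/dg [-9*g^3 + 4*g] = 4 - 27*g^2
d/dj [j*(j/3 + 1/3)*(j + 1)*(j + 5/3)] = 4*j^3/3 + 11*j^2/3 + 26*j/9 + 5/9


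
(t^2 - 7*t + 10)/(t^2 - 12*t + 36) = (t^2 - 7*t + 10)/(t^2 - 12*t + 36)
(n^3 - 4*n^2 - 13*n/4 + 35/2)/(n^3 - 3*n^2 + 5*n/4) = (2*n^2 - 3*n - 14)/(n*(2*n - 1))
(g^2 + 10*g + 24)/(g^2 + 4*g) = (g + 6)/g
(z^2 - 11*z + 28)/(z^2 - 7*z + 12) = (z - 7)/(z - 3)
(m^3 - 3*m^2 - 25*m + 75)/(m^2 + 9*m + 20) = (m^2 - 8*m + 15)/(m + 4)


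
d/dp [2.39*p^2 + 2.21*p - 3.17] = 4.78*p + 2.21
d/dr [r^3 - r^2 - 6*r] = 3*r^2 - 2*r - 6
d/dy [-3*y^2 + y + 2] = 1 - 6*y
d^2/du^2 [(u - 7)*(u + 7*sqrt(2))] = 2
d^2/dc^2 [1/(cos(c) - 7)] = (sin(c)^2 - 7*cos(c) + 1)/(cos(c) - 7)^3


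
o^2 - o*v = o*(o - v)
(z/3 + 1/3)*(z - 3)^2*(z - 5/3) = z^4/3 - 20*z^3/9 + 34*z^2/9 + 4*z/3 - 5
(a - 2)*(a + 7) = a^2 + 5*a - 14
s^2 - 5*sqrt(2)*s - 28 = (s - 7*sqrt(2))*(s + 2*sqrt(2))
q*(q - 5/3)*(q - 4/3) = q^3 - 3*q^2 + 20*q/9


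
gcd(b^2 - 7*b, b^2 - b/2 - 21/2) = 1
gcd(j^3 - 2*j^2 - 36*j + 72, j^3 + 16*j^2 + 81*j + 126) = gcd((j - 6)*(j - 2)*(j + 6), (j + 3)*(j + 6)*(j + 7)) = j + 6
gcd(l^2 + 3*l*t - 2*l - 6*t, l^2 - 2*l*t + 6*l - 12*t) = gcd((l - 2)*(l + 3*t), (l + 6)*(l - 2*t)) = 1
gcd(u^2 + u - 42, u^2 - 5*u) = 1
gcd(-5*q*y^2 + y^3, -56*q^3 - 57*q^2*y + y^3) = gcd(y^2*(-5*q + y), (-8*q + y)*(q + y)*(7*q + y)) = 1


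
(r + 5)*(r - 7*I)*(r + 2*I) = r^3 + 5*r^2 - 5*I*r^2 + 14*r - 25*I*r + 70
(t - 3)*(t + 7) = t^2 + 4*t - 21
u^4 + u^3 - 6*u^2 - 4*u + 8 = (u - 2)*(u - 1)*(u + 2)^2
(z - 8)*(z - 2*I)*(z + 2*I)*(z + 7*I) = z^4 - 8*z^3 + 7*I*z^3 + 4*z^2 - 56*I*z^2 - 32*z + 28*I*z - 224*I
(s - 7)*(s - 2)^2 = s^3 - 11*s^2 + 32*s - 28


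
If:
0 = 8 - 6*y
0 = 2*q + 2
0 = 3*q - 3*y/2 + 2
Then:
No Solution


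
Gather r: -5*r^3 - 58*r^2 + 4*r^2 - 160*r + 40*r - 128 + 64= -5*r^3 - 54*r^2 - 120*r - 64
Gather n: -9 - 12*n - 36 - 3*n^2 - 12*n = -3*n^2 - 24*n - 45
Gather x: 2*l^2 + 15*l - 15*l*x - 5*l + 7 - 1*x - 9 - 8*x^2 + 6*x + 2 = 2*l^2 + 10*l - 8*x^2 + x*(5 - 15*l)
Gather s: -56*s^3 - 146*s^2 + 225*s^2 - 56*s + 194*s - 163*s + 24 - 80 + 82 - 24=-56*s^3 + 79*s^2 - 25*s + 2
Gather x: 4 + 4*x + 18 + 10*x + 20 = 14*x + 42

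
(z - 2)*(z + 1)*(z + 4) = z^3 + 3*z^2 - 6*z - 8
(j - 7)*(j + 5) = j^2 - 2*j - 35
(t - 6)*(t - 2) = t^2 - 8*t + 12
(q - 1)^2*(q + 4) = q^3 + 2*q^2 - 7*q + 4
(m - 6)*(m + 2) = m^2 - 4*m - 12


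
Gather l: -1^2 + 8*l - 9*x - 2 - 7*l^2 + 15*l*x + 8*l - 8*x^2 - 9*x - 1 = -7*l^2 + l*(15*x + 16) - 8*x^2 - 18*x - 4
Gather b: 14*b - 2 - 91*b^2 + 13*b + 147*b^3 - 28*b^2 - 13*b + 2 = 147*b^3 - 119*b^2 + 14*b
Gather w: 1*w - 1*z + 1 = w - z + 1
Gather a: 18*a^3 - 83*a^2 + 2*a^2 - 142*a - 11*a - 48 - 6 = 18*a^3 - 81*a^2 - 153*a - 54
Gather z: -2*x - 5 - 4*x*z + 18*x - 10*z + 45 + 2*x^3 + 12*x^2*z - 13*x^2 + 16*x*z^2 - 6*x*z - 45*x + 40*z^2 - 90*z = 2*x^3 - 13*x^2 - 29*x + z^2*(16*x + 40) + z*(12*x^2 - 10*x - 100) + 40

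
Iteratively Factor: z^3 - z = (z - 1)*(z^2 + z) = (z - 1)*(z + 1)*(z)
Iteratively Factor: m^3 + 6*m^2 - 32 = (m + 4)*(m^2 + 2*m - 8) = (m + 4)^2*(m - 2)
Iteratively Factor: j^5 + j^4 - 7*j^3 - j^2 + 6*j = (j + 3)*(j^4 - 2*j^3 - j^2 + 2*j) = (j - 1)*(j + 3)*(j^3 - j^2 - 2*j) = (j - 1)*(j + 1)*(j + 3)*(j^2 - 2*j) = j*(j - 1)*(j + 1)*(j + 3)*(j - 2)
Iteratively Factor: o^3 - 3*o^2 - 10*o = (o + 2)*(o^2 - 5*o) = (o - 5)*(o + 2)*(o)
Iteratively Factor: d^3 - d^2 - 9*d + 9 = (d - 1)*(d^2 - 9) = (d - 1)*(d + 3)*(d - 3)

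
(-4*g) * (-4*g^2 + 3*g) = 16*g^3 - 12*g^2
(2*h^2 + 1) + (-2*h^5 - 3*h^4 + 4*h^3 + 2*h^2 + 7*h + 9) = -2*h^5 - 3*h^4 + 4*h^3 + 4*h^2 + 7*h + 10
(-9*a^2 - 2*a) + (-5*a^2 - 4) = -14*a^2 - 2*a - 4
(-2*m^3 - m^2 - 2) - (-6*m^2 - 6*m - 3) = -2*m^3 + 5*m^2 + 6*m + 1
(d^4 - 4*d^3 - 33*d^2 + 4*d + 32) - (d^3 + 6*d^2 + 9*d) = d^4 - 5*d^3 - 39*d^2 - 5*d + 32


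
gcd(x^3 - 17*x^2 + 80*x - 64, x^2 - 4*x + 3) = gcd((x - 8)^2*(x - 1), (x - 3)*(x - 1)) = x - 1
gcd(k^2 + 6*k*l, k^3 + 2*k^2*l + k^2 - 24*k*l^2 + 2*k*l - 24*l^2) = k + 6*l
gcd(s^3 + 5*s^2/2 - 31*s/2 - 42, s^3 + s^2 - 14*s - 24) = s^2 - s - 12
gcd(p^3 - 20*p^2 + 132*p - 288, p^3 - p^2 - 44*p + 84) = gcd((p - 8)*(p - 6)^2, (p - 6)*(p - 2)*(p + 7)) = p - 6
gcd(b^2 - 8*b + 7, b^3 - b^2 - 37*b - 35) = b - 7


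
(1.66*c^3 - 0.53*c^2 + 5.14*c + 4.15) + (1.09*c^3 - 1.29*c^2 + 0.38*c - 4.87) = 2.75*c^3 - 1.82*c^2 + 5.52*c - 0.72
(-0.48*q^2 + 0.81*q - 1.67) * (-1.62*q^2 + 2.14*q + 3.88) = 0.7776*q^4 - 2.3394*q^3 + 2.5764*q^2 - 0.431*q - 6.4796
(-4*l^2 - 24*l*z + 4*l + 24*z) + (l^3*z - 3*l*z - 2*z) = l^3*z - 4*l^2 - 27*l*z + 4*l + 22*z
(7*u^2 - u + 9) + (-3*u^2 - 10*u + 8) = 4*u^2 - 11*u + 17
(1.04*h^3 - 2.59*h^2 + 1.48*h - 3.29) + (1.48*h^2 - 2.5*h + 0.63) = 1.04*h^3 - 1.11*h^2 - 1.02*h - 2.66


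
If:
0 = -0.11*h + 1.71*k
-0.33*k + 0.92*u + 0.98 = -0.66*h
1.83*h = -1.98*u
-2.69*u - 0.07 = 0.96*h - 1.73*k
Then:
No Solution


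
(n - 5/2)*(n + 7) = n^2 + 9*n/2 - 35/2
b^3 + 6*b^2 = b^2*(b + 6)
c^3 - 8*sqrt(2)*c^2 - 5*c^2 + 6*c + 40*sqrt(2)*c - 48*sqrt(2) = (c - 3)*(c - 2)*(c - 8*sqrt(2))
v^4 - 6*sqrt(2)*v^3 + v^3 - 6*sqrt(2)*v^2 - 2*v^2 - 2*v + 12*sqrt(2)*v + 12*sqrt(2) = (v + 1)*(v - 6*sqrt(2))*(v - sqrt(2))*(v + sqrt(2))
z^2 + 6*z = z*(z + 6)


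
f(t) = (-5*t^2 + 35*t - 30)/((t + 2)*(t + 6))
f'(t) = (35 - 10*t)/((t + 2)*(t + 6)) - (-5*t^2 + 35*t - 30)/((t + 2)*(t + 6)^2) - (-5*t^2 + 35*t - 30)/((t + 2)^2*(t + 6)) = 15*(-5*t^2 - 4*t + 44)/(t^4 + 16*t^3 + 88*t^2 + 192*t + 144)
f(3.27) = 0.63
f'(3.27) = -0.14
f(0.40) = -1.09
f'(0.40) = 2.64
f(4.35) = 0.42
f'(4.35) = -0.24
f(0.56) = -0.71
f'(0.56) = 2.14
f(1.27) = 0.27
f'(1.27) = 0.82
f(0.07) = -2.19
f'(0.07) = 4.15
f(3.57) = 0.59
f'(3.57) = -0.18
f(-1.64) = -64.25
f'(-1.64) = 225.96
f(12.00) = -1.31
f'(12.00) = -0.17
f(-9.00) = -35.71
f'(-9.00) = -11.05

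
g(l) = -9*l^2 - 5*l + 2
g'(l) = -18*l - 5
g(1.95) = -41.97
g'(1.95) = -40.10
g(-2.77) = -53.21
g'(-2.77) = 44.86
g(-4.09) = -128.10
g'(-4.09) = 68.62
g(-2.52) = -42.55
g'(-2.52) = 40.36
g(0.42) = -1.69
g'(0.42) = -12.56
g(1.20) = -16.96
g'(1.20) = -26.60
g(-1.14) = -4.00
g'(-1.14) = 15.52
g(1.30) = -19.71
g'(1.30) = -28.40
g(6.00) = -352.00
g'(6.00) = -113.00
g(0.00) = 2.00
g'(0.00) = -5.00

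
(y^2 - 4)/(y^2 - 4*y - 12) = (y - 2)/(y - 6)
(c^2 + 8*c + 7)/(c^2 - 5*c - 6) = (c + 7)/(c - 6)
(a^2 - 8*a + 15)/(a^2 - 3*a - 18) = (-a^2 + 8*a - 15)/(-a^2 + 3*a + 18)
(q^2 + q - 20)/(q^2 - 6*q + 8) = (q + 5)/(q - 2)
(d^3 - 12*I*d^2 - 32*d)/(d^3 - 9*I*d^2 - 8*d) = (d - 4*I)/(d - I)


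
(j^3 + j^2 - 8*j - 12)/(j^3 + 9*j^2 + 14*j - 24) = (j^3 + j^2 - 8*j - 12)/(j^3 + 9*j^2 + 14*j - 24)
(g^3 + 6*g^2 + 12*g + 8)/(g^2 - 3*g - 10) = (g^2 + 4*g + 4)/(g - 5)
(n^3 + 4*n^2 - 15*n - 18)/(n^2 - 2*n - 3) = n + 6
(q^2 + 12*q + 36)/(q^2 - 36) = (q + 6)/(q - 6)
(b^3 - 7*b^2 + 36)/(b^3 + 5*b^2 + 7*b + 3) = (b^3 - 7*b^2 + 36)/(b^3 + 5*b^2 + 7*b + 3)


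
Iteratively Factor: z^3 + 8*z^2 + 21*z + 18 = (z + 3)*(z^2 + 5*z + 6) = (z + 3)^2*(z + 2)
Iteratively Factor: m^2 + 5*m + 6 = (m + 3)*(m + 2)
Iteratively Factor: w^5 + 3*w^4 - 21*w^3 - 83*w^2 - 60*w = (w + 1)*(w^4 + 2*w^3 - 23*w^2 - 60*w) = (w + 1)*(w + 3)*(w^3 - w^2 - 20*w) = (w + 1)*(w + 3)*(w + 4)*(w^2 - 5*w) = (w - 5)*(w + 1)*(w + 3)*(w + 4)*(w)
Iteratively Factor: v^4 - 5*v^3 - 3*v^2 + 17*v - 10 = (v + 2)*(v^3 - 7*v^2 + 11*v - 5) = (v - 5)*(v + 2)*(v^2 - 2*v + 1) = (v - 5)*(v - 1)*(v + 2)*(v - 1)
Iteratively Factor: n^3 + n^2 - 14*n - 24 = (n + 3)*(n^2 - 2*n - 8) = (n - 4)*(n + 3)*(n + 2)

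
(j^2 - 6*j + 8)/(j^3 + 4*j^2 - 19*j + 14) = (j - 4)/(j^2 + 6*j - 7)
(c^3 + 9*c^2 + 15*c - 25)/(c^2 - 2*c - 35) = (c^2 + 4*c - 5)/(c - 7)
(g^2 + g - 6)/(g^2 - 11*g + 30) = (g^2 + g - 6)/(g^2 - 11*g + 30)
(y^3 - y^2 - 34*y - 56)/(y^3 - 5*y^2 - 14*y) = (y + 4)/y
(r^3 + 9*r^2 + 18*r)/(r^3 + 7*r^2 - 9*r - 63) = r*(r + 6)/(r^2 + 4*r - 21)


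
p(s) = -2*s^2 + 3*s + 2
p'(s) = 3 - 4*s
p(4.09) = -19.19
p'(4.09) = -13.36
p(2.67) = -4.25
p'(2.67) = -7.68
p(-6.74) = -109.08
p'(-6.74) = 29.96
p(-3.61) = -34.89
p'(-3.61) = 17.44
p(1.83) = 0.79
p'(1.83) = -4.32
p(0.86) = 3.10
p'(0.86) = -0.44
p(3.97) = -17.61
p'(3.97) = -12.88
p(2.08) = -0.41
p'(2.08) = -5.32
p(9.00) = -133.00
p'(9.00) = -33.00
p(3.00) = -7.00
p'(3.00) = -9.00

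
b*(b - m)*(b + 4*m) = b^3 + 3*b^2*m - 4*b*m^2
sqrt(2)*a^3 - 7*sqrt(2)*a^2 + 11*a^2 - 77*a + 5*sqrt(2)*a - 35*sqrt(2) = (a - 7)*(a + 5*sqrt(2))*(sqrt(2)*a + 1)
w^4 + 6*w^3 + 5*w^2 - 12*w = w*(w - 1)*(w + 3)*(w + 4)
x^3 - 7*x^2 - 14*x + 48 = (x - 8)*(x - 2)*(x + 3)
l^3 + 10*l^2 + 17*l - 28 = (l - 1)*(l + 4)*(l + 7)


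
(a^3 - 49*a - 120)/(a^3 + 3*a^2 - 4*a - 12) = (a^2 - 3*a - 40)/(a^2 - 4)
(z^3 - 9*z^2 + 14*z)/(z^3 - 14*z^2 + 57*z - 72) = z*(z^2 - 9*z + 14)/(z^3 - 14*z^2 + 57*z - 72)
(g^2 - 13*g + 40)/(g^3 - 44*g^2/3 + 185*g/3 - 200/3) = 3/(3*g - 5)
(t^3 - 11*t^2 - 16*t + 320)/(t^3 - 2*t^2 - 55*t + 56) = (t^2 - 3*t - 40)/(t^2 + 6*t - 7)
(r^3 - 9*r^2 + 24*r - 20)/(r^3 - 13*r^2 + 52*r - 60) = (r - 2)/(r - 6)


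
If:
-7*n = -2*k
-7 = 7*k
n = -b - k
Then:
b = 9/7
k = -1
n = -2/7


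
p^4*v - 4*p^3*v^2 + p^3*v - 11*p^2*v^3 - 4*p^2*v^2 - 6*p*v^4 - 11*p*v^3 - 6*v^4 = (p - 6*v)*(p + v)^2*(p*v + v)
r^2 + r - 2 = (r - 1)*(r + 2)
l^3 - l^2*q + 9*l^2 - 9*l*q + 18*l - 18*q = (l + 3)*(l + 6)*(l - q)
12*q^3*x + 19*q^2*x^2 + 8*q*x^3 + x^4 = x*(q + x)*(3*q + x)*(4*q + x)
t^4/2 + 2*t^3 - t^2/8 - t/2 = t*(t/2 + 1/4)*(t - 1/2)*(t + 4)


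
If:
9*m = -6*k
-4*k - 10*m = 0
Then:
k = 0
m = 0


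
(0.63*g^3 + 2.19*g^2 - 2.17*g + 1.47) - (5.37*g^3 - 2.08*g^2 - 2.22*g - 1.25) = -4.74*g^3 + 4.27*g^2 + 0.0500000000000003*g + 2.72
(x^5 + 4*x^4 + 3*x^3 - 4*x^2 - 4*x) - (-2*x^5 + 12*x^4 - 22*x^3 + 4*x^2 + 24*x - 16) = 3*x^5 - 8*x^4 + 25*x^3 - 8*x^2 - 28*x + 16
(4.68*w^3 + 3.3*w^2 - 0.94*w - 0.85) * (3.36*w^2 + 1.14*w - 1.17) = 15.7248*w^5 + 16.4232*w^4 - 4.872*w^3 - 7.7886*w^2 + 0.1308*w + 0.9945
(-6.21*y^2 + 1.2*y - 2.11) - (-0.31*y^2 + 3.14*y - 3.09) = -5.9*y^2 - 1.94*y + 0.98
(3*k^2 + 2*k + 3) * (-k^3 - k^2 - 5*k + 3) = -3*k^5 - 5*k^4 - 20*k^3 - 4*k^2 - 9*k + 9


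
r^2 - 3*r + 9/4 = (r - 3/2)^2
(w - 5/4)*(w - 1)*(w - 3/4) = w^3 - 3*w^2 + 47*w/16 - 15/16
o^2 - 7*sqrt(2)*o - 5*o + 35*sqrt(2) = (o - 5)*(o - 7*sqrt(2))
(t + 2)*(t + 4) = t^2 + 6*t + 8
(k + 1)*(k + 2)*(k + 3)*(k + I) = k^4 + 6*k^3 + I*k^3 + 11*k^2 + 6*I*k^2 + 6*k + 11*I*k + 6*I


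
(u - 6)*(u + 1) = u^2 - 5*u - 6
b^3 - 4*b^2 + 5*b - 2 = (b - 2)*(b - 1)^2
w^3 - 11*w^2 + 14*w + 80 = (w - 8)*(w - 5)*(w + 2)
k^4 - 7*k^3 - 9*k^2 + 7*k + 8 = (k - 8)*(k - 1)*(k + 1)^2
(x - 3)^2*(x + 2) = x^3 - 4*x^2 - 3*x + 18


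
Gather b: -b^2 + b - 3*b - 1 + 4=-b^2 - 2*b + 3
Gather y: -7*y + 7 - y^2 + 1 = -y^2 - 7*y + 8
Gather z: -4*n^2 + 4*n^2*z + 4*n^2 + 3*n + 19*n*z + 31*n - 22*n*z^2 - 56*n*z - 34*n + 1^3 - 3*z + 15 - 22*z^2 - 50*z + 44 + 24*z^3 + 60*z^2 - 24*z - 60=24*z^3 + z^2*(38 - 22*n) + z*(4*n^2 - 37*n - 77)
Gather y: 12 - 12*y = 12 - 12*y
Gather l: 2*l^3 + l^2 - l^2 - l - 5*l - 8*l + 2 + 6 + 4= 2*l^3 - 14*l + 12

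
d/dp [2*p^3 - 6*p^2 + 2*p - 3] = 6*p^2 - 12*p + 2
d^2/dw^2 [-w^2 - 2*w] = -2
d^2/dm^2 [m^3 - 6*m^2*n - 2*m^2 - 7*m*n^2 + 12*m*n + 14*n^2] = 6*m - 12*n - 4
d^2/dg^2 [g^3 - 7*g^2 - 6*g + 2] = 6*g - 14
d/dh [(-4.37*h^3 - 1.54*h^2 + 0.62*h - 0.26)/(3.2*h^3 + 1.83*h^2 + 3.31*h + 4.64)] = (7.105427357601e-15*h^5 - 3.0691*h^4 - 32.8974*h^3 - 64.5664*h^2 - 13.3396*h + 3.7374)/(10.24*h^6 + 11.712*h^5 + 24.5329*h^4 + 41.8106*h^3 + 27.9385*h^2 + 30.7168*h + 21.5296)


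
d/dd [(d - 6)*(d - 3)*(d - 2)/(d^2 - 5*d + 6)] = 1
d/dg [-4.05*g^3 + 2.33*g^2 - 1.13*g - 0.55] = -12.15*g^2 + 4.66*g - 1.13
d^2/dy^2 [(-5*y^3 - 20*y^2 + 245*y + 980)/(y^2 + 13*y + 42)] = -260/(y^3 + 18*y^2 + 108*y + 216)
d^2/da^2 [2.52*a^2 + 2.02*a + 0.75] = 5.04000000000000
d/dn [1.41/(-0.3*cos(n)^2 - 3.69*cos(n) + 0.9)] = -(0.846*cos(n) + 5.2029)*sin(n)/(0.3*cos(n)^2 + 3.69*cos(n) - 0.9)^2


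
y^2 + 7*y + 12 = (y + 3)*(y + 4)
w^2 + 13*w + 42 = (w + 6)*(w + 7)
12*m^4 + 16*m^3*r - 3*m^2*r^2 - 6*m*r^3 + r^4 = (-6*m + r)*(-2*m + r)*(m + r)^2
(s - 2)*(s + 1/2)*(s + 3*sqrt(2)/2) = s^3 - 3*s^2/2 + 3*sqrt(2)*s^2/2 - 9*sqrt(2)*s/4 - s - 3*sqrt(2)/2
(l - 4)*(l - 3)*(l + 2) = l^3 - 5*l^2 - 2*l + 24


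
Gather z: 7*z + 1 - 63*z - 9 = -56*z - 8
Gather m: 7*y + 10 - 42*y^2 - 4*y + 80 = -42*y^2 + 3*y + 90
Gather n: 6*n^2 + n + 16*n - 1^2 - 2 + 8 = 6*n^2 + 17*n + 5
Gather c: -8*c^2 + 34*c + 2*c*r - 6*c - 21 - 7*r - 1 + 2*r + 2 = -8*c^2 + c*(2*r + 28) - 5*r - 20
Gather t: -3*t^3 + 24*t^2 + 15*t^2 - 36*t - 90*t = -3*t^3 + 39*t^2 - 126*t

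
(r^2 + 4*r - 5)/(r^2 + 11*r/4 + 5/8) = 8*(r^2 + 4*r - 5)/(8*r^2 + 22*r + 5)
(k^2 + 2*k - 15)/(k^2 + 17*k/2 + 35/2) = 2*(k - 3)/(2*k + 7)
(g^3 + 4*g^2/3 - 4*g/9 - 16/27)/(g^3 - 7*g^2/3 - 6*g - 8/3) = (9*g^2 + 6*g - 8)/(9*(g^2 - 3*g - 4))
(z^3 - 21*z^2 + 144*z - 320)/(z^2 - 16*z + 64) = z - 5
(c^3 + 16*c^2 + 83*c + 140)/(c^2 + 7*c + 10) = (c^2 + 11*c + 28)/(c + 2)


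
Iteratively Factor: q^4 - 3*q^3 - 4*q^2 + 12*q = (q + 2)*(q^3 - 5*q^2 + 6*q) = (q - 3)*(q + 2)*(q^2 - 2*q) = (q - 3)*(q - 2)*(q + 2)*(q)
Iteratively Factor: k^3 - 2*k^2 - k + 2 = (k + 1)*(k^2 - 3*k + 2) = (k - 1)*(k + 1)*(k - 2)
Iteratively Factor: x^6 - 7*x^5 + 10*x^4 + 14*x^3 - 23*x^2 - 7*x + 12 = (x + 1)*(x^5 - 8*x^4 + 18*x^3 - 4*x^2 - 19*x + 12) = (x - 1)*(x + 1)*(x^4 - 7*x^3 + 11*x^2 + 7*x - 12) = (x - 4)*(x - 1)*(x + 1)*(x^3 - 3*x^2 - x + 3) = (x - 4)*(x - 1)*(x + 1)^2*(x^2 - 4*x + 3) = (x - 4)*(x - 1)^2*(x + 1)^2*(x - 3)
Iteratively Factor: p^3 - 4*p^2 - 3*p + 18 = (p + 2)*(p^2 - 6*p + 9) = (p - 3)*(p + 2)*(p - 3)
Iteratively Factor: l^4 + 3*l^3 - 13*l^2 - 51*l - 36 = (l + 3)*(l^3 - 13*l - 12) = (l - 4)*(l + 3)*(l^2 + 4*l + 3) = (l - 4)*(l + 3)^2*(l + 1)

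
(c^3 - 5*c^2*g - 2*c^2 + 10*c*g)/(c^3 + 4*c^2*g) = (c^2 - 5*c*g - 2*c + 10*g)/(c*(c + 4*g))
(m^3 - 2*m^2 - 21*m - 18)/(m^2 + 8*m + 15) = (m^2 - 5*m - 6)/(m + 5)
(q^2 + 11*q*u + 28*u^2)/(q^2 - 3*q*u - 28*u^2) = (q + 7*u)/(q - 7*u)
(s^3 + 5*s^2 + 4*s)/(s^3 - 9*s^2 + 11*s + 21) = s*(s + 4)/(s^2 - 10*s + 21)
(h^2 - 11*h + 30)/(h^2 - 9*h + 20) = (h - 6)/(h - 4)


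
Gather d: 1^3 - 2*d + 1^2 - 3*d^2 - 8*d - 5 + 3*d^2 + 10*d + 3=0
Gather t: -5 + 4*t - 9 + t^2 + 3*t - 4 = t^2 + 7*t - 18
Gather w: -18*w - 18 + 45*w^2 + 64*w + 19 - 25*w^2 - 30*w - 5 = 20*w^2 + 16*w - 4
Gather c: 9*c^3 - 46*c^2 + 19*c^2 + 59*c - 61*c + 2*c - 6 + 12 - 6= 9*c^3 - 27*c^2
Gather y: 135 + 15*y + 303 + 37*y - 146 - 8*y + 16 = 44*y + 308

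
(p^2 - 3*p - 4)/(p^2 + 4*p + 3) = (p - 4)/(p + 3)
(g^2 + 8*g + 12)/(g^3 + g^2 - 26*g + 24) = (g + 2)/(g^2 - 5*g + 4)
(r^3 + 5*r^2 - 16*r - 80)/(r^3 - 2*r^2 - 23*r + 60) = (r + 4)/(r - 3)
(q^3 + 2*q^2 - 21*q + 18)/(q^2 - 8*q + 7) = (q^2 + 3*q - 18)/(q - 7)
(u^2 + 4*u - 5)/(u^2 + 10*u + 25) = (u - 1)/(u + 5)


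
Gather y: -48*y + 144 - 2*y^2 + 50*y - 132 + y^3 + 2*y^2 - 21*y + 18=y^3 - 19*y + 30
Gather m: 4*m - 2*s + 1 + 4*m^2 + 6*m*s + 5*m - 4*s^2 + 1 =4*m^2 + m*(6*s + 9) - 4*s^2 - 2*s + 2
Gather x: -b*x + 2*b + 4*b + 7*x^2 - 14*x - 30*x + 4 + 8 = 6*b + 7*x^2 + x*(-b - 44) + 12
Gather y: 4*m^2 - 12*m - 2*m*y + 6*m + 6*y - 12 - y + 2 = 4*m^2 - 6*m + y*(5 - 2*m) - 10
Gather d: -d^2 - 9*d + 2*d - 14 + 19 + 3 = -d^2 - 7*d + 8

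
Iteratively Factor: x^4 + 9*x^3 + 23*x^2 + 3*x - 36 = (x + 4)*(x^3 + 5*x^2 + 3*x - 9) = (x + 3)*(x + 4)*(x^2 + 2*x - 3) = (x + 3)^2*(x + 4)*(x - 1)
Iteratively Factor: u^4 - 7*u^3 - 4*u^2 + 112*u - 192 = (u - 4)*(u^3 - 3*u^2 - 16*u + 48) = (u - 4)^2*(u^2 + u - 12) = (u - 4)^2*(u + 4)*(u - 3)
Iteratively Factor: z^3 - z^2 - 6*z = (z)*(z^2 - z - 6) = z*(z - 3)*(z + 2)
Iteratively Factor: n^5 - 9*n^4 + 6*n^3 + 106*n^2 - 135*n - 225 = (n - 3)*(n^4 - 6*n^3 - 12*n^2 + 70*n + 75) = (n - 3)*(n + 1)*(n^3 - 7*n^2 - 5*n + 75) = (n - 5)*(n - 3)*(n + 1)*(n^2 - 2*n - 15) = (n - 5)^2*(n - 3)*(n + 1)*(n + 3)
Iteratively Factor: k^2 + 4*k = (k + 4)*(k)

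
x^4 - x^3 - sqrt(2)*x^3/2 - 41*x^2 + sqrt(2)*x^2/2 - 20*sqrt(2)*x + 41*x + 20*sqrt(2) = (x - 1)*(x - 5*sqrt(2))*(x + sqrt(2)/2)*(x + 4*sqrt(2))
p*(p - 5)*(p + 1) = p^3 - 4*p^2 - 5*p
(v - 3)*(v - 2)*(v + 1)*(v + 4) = v^4 - 15*v^2 + 10*v + 24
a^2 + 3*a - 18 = (a - 3)*(a + 6)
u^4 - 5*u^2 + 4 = (u - 2)*(u - 1)*(u + 1)*(u + 2)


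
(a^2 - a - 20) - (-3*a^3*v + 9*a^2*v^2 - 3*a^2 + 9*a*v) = 3*a^3*v - 9*a^2*v^2 + 4*a^2 - 9*a*v - a - 20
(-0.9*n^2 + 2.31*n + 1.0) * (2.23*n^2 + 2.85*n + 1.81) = -2.007*n^4 + 2.5863*n^3 + 7.1845*n^2 + 7.0311*n + 1.81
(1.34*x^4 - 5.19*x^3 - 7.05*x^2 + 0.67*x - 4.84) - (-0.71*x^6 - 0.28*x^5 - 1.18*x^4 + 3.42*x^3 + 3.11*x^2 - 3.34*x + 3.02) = 0.71*x^6 + 0.28*x^5 + 2.52*x^4 - 8.61*x^3 - 10.16*x^2 + 4.01*x - 7.86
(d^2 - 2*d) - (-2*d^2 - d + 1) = 3*d^2 - d - 1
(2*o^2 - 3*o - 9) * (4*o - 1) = 8*o^3 - 14*o^2 - 33*o + 9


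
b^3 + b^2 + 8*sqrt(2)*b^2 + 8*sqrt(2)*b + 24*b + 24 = (b + 1)*(b + 2*sqrt(2))*(b + 6*sqrt(2))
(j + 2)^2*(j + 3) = j^3 + 7*j^2 + 16*j + 12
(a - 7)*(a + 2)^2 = a^3 - 3*a^2 - 24*a - 28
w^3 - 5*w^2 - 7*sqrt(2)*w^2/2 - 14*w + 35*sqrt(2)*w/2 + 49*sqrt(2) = (w - 7)*(w + 2)*(w - 7*sqrt(2)/2)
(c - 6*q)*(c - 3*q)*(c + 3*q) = c^3 - 6*c^2*q - 9*c*q^2 + 54*q^3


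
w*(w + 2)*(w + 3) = w^3 + 5*w^2 + 6*w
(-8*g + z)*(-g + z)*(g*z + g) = 8*g^3*z + 8*g^3 - 9*g^2*z^2 - 9*g^2*z + g*z^3 + g*z^2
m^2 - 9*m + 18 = (m - 6)*(m - 3)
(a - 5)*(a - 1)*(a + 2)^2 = a^4 - 2*a^3 - 15*a^2 - 4*a + 20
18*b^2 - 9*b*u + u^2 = (-6*b + u)*(-3*b + u)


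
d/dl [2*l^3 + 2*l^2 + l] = 6*l^2 + 4*l + 1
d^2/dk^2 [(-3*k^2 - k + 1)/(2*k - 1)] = -2/(8*k^3 - 12*k^2 + 6*k - 1)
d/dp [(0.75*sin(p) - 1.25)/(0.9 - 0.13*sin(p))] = 0.5125*cos(p)/(0.13*sin(p) - 0.9)^2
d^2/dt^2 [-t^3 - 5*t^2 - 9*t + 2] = -6*t - 10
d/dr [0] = 0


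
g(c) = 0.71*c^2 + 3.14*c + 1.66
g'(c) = 1.42*c + 3.14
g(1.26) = 6.74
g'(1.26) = 4.93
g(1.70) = 9.05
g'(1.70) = 5.55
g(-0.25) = 0.92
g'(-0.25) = 2.78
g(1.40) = 7.45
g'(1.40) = 5.13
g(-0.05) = 1.50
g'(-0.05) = 3.07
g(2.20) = 12.00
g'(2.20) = 6.26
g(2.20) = 12.00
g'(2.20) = 6.26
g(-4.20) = 1.00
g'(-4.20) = -2.82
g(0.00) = 1.66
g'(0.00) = 3.14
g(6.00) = 46.06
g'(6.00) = 11.66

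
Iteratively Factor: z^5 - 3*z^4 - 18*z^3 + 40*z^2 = (z - 2)*(z^4 - z^3 - 20*z^2) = z*(z - 2)*(z^3 - z^2 - 20*z) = z*(z - 2)*(z + 4)*(z^2 - 5*z) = z*(z - 5)*(z - 2)*(z + 4)*(z)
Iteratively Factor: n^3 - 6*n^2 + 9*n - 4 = (n - 1)*(n^2 - 5*n + 4) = (n - 1)^2*(n - 4)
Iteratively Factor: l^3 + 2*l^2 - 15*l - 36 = (l + 3)*(l^2 - l - 12) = (l + 3)^2*(l - 4)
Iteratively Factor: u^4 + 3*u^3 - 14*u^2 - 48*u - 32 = (u + 1)*(u^3 + 2*u^2 - 16*u - 32) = (u - 4)*(u + 1)*(u^2 + 6*u + 8) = (u - 4)*(u + 1)*(u + 2)*(u + 4)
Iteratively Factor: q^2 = (q)*(q)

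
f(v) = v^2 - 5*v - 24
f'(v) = 2*v - 5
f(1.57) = -29.39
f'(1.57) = -1.86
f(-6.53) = 51.29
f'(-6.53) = -18.06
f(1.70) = -29.61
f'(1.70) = -1.60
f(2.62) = -30.24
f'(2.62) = 0.24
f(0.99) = -27.97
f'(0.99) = -3.02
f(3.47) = -29.31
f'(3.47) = 1.94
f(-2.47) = -5.55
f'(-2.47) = -9.94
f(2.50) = -30.25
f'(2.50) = 0.00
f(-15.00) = 276.00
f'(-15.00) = -35.00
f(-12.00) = 180.00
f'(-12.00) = -29.00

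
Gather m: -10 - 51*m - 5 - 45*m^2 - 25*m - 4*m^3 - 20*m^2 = -4*m^3 - 65*m^2 - 76*m - 15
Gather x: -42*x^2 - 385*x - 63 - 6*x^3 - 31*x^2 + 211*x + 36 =-6*x^3 - 73*x^2 - 174*x - 27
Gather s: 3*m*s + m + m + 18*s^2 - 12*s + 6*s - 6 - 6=2*m + 18*s^2 + s*(3*m - 6) - 12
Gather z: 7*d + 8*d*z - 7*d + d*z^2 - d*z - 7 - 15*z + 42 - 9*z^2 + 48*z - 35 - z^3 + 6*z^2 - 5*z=-z^3 + z^2*(d - 3) + z*(7*d + 28)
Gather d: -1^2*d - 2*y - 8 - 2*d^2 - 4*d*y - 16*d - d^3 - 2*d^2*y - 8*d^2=-d^3 + d^2*(-2*y - 10) + d*(-4*y - 17) - 2*y - 8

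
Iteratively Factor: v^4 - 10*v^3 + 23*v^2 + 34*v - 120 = (v - 5)*(v^3 - 5*v^2 - 2*v + 24) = (v - 5)*(v - 4)*(v^2 - v - 6) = (v - 5)*(v - 4)*(v + 2)*(v - 3)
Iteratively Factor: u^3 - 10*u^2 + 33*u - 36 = (u - 3)*(u^2 - 7*u + 12) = (u - 3)^2*(u - 4)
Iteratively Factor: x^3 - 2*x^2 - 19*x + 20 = (x + 4)*(x^2 - 6*x + 5) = (x - 1)*(x + 4)*(x - 5)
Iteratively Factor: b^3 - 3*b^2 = (b)*(b^2 - 3*b) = b^2*(b - 3)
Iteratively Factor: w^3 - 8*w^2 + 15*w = (w - 3)*(w^2 - 5*w) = w*(w - 3)*(w - 5)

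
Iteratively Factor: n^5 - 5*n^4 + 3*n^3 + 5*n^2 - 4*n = (n - 1)*(n^4 - 4*n^3 - n^2 + 4*n) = (n - 1)^2*(n^3 - 3*n^2 - 4*n) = (n - 4)*(n - 1)^2*(n^2 + n) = n*(n - 4)*(n - 1)^2*(n + 1)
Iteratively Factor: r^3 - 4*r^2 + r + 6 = (r + 1)*(r^2 - 5*r + 6) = (r - 2)*(r + 1)*(r - 3)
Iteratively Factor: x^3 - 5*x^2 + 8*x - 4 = (x - 2)*(x^2 - 3*x + 2) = (x - 2)^2*(x - 1)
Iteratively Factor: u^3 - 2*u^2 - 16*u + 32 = (u + 4)*(u^2 - 6*u + 8) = (u - 2)*(u + 4)*(u - 4)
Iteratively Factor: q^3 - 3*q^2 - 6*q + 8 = (q - 4)*(q^2 + q - 2) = (q - 4)*(q - 1)*(q + 2)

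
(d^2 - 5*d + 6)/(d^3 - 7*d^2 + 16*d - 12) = 1/(d - 2)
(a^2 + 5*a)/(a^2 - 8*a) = (a + 5)/(a - 8)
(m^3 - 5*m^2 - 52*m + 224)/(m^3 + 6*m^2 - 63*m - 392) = (m - 4)/(m + 7)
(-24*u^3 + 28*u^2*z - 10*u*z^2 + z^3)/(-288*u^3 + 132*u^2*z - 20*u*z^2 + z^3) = (4*u^2 - 4*u*z + z^2)/(48*u^2 - 14*u*z + z^2)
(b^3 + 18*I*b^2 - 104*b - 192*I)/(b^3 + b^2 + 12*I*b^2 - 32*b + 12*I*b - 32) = (b + 6*I)/(b + 1)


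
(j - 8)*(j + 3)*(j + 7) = j^3 + 2*j^2 - 59*j - 168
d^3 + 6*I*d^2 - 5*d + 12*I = (d - I)*(d + 3*I)*(d + 4*I)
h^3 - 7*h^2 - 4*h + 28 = (h - 7)*(h - 2)*(h + 2)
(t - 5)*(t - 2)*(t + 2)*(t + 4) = t^4 - t^3 - 24*t^2 + 4*t + 80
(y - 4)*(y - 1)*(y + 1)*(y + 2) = y^4 - 2*y^3 - 9*y^2 + 2*y + 8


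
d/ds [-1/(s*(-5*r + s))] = (-5*r + 2*s)/(s^2*(5*r - s)^2)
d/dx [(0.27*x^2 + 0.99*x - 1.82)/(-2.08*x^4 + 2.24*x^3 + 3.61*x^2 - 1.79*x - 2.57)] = (1.1232*x^5 + 5.5728*x^4 - 19.5776*x^3 + 8.1732*x^2 + 11.7526*x - 5.8021)/(4.3264*x^8 - 9.3184*x^7 - 10.0*x^6 + 23.6192*x^5 + 15.7041*x^4 - 24.4374*x^3 - 15.3513*x^2 + 9.2006*x + 6.6049)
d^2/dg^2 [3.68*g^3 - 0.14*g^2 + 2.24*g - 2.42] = 22.08*g - 0.28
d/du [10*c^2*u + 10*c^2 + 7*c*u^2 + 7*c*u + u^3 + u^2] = 10*c^2 + 14*c*u + 7*c + 3*u^2 + 2*u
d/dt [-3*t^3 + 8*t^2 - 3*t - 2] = -9*t^2 + 16*t - 3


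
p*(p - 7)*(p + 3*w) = p^3 + 3*p^2*w - 7*p^2 - 21*p*w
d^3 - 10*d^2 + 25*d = d*(d - 5)^2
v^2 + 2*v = v*(v + 2)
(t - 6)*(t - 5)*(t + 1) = t^3 - 10*t^2 + 19*t + 30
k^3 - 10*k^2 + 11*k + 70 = (k - 7)*(k - 5)*(k + 2)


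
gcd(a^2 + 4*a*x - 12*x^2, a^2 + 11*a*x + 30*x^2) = a + 6*x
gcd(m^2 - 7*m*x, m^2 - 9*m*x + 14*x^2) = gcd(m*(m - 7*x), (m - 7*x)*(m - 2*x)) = -m + 7*x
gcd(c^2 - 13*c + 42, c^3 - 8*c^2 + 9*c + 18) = c - 6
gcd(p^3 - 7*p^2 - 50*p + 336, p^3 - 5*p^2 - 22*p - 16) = p - 8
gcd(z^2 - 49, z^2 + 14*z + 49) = z + 7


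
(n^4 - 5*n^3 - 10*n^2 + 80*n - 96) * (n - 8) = n^5 - 13*n^4 + 30*n^3 + 160*n^2 - 736*n + 768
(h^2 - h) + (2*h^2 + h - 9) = 3*h^2 - 9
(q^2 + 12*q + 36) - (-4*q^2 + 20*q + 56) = 5*q^2 - 8*q - 20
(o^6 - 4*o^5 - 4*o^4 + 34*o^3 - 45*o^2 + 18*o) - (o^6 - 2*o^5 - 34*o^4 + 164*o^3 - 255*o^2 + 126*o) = -2*o^5 + 30*o^4 - 130*o^3 + 210*o^2 - 108*o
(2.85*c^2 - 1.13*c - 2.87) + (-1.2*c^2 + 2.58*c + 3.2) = 1.65*c^2 + 1.45*c + 0.33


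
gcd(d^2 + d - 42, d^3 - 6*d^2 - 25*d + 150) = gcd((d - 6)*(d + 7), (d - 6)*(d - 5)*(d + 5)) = d - 6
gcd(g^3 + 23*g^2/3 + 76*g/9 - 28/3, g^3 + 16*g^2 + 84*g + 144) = g + 6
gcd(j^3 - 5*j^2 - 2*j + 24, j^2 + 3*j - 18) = j - 3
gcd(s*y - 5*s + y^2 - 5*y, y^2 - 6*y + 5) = y - 5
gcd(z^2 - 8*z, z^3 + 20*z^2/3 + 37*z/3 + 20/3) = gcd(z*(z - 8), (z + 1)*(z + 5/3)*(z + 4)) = 1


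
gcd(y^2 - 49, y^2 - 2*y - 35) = y - 7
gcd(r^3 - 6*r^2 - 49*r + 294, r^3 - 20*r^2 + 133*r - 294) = r^2 - 13*r + 42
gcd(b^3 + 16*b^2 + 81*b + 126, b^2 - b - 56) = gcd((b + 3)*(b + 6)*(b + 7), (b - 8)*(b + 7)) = b + 7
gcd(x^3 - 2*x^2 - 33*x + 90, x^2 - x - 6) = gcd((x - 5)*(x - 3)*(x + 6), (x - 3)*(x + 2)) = x - 3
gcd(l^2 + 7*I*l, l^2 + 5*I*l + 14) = l + 7*I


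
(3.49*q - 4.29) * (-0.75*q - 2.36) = -2.6175*q^2 - 5.0189*q + 10.1244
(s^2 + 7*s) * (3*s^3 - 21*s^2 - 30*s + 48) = 3*s^5 - 177*s^3 - 162*s^2 + 336*s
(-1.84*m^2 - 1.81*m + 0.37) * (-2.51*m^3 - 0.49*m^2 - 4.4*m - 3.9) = 4.6184*m^5 + 5.4447*m^4 + 8.0542*m^3 + 14.9587*m^2 + 5.431*m - 1.443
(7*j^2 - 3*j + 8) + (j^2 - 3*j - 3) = 8*j^2 - 6*j + 5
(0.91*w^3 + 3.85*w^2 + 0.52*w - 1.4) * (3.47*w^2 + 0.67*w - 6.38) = 3.1577*w^5 + 13.9692*w^4 - 1.4219*w^3 - 29.0726*w^2 - 4.2556*w + 8.932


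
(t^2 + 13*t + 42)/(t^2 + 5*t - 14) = (t + 6)/(t - 2)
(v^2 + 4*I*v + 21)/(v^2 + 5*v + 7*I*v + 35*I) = (v - 3*I)/(v + 5)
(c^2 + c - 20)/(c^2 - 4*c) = (c + 5)/c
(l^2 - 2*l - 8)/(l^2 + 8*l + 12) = (l - 4)/(l + 6)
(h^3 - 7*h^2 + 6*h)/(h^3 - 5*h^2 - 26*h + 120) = h*(h - 1)/(h^2 + h - 20)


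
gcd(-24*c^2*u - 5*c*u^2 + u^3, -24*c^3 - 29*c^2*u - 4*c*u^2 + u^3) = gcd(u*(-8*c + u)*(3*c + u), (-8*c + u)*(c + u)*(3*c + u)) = -24*c^2 - 5*c*u + u^2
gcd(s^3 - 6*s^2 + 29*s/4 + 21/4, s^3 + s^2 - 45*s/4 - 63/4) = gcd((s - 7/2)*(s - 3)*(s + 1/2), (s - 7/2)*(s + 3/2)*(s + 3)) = s - 7/2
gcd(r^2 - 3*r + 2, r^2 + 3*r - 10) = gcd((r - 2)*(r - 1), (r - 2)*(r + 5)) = r - 2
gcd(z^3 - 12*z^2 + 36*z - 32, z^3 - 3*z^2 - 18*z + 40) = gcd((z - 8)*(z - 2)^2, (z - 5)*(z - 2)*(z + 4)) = z - 2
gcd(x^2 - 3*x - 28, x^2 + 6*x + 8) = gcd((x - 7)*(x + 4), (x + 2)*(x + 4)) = x + 4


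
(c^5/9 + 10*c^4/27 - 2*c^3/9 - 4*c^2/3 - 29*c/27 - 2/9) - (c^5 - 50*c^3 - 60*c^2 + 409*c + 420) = -8*c^5/9 + 10*c^4/27 + 448*c^3/9 + 176*c^2/3 - 11072*c/27 - 3782/9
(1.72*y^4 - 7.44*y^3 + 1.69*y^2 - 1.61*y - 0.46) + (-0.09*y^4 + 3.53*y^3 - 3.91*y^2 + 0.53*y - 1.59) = 1.63*y^4 - 3.91*y^3 - 2.22*y^2 - 1.08*y - 2.05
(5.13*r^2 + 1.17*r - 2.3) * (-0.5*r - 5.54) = -2.565*r^3 - 29.0052*r^2 - 5.3318*r + 12.742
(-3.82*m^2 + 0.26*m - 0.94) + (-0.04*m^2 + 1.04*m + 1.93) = -3.86*m^2 + 1.3*m + 0.99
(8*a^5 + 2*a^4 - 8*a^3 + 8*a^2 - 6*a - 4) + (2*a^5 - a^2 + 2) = 10*a^5 + 2*a^4 - 8*a^3 + 7*a^2 - 6*a - 2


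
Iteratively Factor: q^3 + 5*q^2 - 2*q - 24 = (q + 4)*(q^2 + q - 6) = (q - 2)*(q + 4)*(q + 3)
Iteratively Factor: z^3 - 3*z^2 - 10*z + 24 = (z - 2)*(z^2 - z - 12) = (z - 2)*(z + 3)*(z - 4)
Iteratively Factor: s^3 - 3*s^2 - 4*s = (s - 4)*(s^2 + s) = s*(s - 4)*(s + 1)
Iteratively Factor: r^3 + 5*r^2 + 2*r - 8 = (r + 4)*(r^2 + r - 2) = (r + 2)*(r + 4)*(r - 1)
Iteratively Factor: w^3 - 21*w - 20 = (w - 5)*(w^2 + 5*w + 4) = (w - 5)*(w + 1)*(w + 4)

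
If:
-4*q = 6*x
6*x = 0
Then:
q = 0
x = 0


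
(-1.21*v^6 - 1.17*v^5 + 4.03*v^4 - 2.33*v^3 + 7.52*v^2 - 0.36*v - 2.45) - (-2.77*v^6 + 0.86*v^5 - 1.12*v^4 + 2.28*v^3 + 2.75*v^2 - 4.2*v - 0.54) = 1.56*v^6 - 2.03*v^5 + 5.15*v^4 - 4.61*v^3 + 4.77*v^2 + 3.84*v - 1.91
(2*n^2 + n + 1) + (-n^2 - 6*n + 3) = n^2 - 5*n + 4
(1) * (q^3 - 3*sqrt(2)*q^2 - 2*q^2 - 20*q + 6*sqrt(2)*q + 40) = q^3 - 3*sqrt(2)*q^2 - 2*q^2 - 20*q + 6*sqrt(2)*q + 40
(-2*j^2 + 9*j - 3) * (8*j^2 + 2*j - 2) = -16*j^4 + 68*j^3 - 2*j^2 - 24*j + 6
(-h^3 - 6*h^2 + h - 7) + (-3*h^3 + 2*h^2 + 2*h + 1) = -4*h^3 - 4*h^2 + 3*h - 6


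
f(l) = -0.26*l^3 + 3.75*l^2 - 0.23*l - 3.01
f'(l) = -0.78*l^2 + 7.5*l - 0.23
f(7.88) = 100.81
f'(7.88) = 10.44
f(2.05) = 10.04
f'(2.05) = 11.87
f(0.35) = -2.64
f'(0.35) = 2.30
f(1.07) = 0.72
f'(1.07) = 6.90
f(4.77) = 53.00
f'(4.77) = 17.80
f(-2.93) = 36.40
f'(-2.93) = -28.90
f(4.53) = 48.73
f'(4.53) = 17.74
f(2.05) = 10.04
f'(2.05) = 11.87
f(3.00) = 23.03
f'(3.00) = 15.25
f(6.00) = 74.45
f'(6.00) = 16.69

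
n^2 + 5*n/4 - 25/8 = (n - 5/4)*(n + 5/2)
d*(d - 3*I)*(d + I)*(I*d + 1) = I*d^4 + 3*d^3 + I*d^2 + 3*d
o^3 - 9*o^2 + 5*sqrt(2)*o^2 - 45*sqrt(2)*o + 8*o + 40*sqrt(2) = (o - 8)*(o - 1)*(o + 5*sqrt(2))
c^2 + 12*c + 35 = (c + 5)*(c + 7)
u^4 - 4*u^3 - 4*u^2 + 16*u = u*(u - 4)*(u - 2)*(u + 2)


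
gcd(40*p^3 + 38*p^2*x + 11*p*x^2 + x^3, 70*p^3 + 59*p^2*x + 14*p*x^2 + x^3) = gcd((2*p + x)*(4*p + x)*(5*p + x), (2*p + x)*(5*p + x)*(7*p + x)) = 10*p^2 + 7*p*x + x^2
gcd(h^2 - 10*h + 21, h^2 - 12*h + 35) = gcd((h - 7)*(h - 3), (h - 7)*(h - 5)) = h - 7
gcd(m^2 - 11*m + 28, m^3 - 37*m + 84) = m - 4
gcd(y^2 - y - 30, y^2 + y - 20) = y + 5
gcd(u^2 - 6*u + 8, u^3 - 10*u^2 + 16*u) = u - 2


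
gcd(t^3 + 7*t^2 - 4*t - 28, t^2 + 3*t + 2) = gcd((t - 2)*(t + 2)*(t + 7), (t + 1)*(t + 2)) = t + 2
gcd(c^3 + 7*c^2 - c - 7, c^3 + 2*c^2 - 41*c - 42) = c^2 + 8*c + 7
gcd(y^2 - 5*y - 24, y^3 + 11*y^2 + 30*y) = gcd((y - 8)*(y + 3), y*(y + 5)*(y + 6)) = 1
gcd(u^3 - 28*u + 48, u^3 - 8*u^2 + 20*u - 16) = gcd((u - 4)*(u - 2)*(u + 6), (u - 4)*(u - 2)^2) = u^2 - 6*u + 8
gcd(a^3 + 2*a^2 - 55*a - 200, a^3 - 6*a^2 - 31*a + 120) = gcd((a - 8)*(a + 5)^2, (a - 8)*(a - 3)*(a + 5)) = a^2 - 3*a - 40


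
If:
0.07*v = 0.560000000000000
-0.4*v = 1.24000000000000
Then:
No Solution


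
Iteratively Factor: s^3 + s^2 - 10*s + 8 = (s - 1)*(s^2 + 2*s - 8) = (s - 1)*(s + 4)*(s - 2)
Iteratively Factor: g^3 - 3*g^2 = (g)*(g^2 - 3*g) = g^2*(g - 3)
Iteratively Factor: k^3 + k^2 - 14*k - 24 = (k + 3)*(k^2 - 2*k - 8) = (k - 4)*(k + 3)*(k + 2)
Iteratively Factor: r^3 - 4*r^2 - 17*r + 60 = (r - 3)*(r^2 - r - 20) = (r - 3)*(r + 4)*(r - 5)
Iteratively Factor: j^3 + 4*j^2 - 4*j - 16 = (j + 4)*(j^2 - 4) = (j + 2)*(j + 4)*(j - 2)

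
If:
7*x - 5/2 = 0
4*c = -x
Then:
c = -5/56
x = 5/14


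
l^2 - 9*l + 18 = (l - 6)*(l - 3)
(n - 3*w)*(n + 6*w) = n^2 + 3*n*w - 18*w^2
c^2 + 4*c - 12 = (c - 2)*(c + 6)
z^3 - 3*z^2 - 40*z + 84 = (z - 7)*(z - 2)*(z + 6)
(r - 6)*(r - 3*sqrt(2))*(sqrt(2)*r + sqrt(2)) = sqrt(2)*r^3 - 5*sqrt(2)*r^2 - 6*r^2 - 6*sqrt(2)*r + 30*r + 36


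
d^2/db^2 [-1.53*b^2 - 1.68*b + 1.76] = -3.06000000000000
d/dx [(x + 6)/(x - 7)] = -13/(x - 7)^2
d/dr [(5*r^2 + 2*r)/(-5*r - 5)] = (-r^2 - 2*r - 2/5)/(r^2 + 2*r + 1)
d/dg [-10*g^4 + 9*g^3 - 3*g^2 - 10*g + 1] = -40*g^3 + 27*g^2 - 6*g - 10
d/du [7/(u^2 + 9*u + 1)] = 7*(-2*u - 9)/(u^2 + 9*u + 1)^2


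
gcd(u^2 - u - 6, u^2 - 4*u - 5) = 1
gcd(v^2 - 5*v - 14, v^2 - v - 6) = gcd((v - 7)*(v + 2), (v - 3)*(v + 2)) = v + 2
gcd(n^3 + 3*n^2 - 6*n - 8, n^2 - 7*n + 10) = n - 2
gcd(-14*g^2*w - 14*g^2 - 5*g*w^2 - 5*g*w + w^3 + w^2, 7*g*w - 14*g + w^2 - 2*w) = 1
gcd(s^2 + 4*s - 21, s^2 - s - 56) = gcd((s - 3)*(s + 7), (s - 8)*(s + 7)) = s + 7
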